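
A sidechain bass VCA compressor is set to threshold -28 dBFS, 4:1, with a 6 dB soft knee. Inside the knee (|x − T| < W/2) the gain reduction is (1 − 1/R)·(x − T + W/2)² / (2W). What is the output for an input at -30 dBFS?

x − T + W/2 = -30 − (-28) + 3 = 1.
GR = (1 − 1/4) × 1² / 12 = 0.75 × 1 / 12 = 0.0625 dB.
Output = -30 − 0.0625 = -30.0625 dBFS.

-30.0625 dBFS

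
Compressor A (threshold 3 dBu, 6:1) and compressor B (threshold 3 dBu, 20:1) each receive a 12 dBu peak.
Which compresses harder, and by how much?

A: overshoot 9 dB → output overshoot 1.5 dB → GR 7.5 dB.
B: overshoot 9 dB → output overshoot 0.45 dB → GR 8.55 dB.
B reduces 1.05 dB more.

B, by 1.05 dB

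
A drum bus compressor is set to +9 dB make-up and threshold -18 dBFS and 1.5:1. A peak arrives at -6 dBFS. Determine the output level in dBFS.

-6 dBFS sits 12 dB over threshold.
The 12 dB excess becomes 8 dB after 1.5:1 reduction.
That puts the output at -10 dBFS; make-up adds 9 dB, giving -1 dBFS.

-1 dBFS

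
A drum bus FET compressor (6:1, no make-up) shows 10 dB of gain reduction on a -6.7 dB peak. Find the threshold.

Let T be the threshold. Output overshoot = (input overshoot)/R, so -16.7 − T = (-6.7 − T)/6.
6·(-16.7 − T) = -6.7 − T → 5·T = -100.2 − (-6.7) = -93.5.
T = -93.5/5 = -18.7 dB.

-18.7 dB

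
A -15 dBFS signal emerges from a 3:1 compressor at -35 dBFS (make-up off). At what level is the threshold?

Gain reduction = -15 − (-35) = 20 dB; output overshoot = GR / (R − 1) = 20 / 2 = 10 dB.
Threshold = output − output overshoot = -35 − 10 = -45 dBFS.

-45 dBFS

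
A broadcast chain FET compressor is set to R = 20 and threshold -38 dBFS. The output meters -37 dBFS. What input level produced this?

The compressed level sits -37 − (-38) = 1 dB over threshold.
Before 20:1 compression the overshoot was 1 × 20 = 20 dB, so input = -38 + 20 = -18 dBFS.

-18 dBFS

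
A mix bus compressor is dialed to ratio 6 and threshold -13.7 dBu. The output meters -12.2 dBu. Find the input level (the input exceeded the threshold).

-4.7 dBu

The compressed level sits -12.2 − (-13.7) = 1.5 dB over threshold.
Input overshoot = R × output overshoot = 9 dB → input = -13.7 + 9 = -4.7 dBu.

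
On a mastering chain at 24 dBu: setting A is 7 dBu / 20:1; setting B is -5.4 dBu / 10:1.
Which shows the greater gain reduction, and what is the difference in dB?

B, by 10.31 dB

A: GR = 17 − 17/20 = 16.15 dB.
B: GR = 29.4 − 29.4/10 = 26.46 dB.
B reduces 10.31 dB more.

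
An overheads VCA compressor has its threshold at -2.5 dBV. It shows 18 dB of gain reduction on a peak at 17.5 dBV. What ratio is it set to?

Input overshoot = 17.5 − (-2.5) = 20 dB.
Output overshoot = 20 − 18 = 2 dB.
Ratio = input overshoot / output overshoot = 20 / 2 = 10.

10:1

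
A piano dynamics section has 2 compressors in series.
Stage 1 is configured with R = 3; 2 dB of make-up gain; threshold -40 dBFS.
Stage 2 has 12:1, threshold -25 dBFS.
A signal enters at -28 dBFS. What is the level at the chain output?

Stage 1: -28 dBFS is 12 dB over -40 dBFS; at 3:1 that becomes 4 dB over, giving -36 dBFS; +2 dB make-up → -34 dBFS.
Stage 2: below threshold (-34 ≤ -25); passes unchanged; output -34 dBFS.

-34 dBFS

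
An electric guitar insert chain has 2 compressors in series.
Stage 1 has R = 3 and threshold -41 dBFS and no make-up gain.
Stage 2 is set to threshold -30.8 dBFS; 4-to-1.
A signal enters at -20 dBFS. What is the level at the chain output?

-34 dBFS

Stage 1: overshoot 21 dB → 21/3 = 7 dB → -34 dBFS.
Stage 2: -34 dBFS ≤ -30.8 dBFS, so stage 2 doesn't engage; output -34 dBFS.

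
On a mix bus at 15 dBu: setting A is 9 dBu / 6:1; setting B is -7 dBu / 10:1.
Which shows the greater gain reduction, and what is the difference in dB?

B, by 14.8 dB

A: 6 dB over, compressed to 1 dB over, so 5 dB of GR.
B: 22 dB over, compressed to 2.2 dB over, so 19.8 dB of GR.
B applies 14.8 dB more gain reduction.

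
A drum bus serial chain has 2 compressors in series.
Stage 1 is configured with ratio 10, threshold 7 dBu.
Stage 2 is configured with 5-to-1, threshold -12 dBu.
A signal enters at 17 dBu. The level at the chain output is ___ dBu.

Stage 1: overshoot 10 dB → 10/10 = 1 dB → 8 dBu.
Stage 2: 8 dBu is 20 dB over -12 dBu; at 5:1 that becomes 4 dB over, giving -8 dBu.

-8 dBu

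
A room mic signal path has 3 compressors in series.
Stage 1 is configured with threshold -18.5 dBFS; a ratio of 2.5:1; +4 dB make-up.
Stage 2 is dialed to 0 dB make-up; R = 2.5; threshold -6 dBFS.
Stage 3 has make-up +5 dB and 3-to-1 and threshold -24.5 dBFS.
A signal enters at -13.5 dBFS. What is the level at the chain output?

-15.5 dBFS

Stage 1: -13.5 dBFS is 5 dB over -18.5 dBFS; at 2.5:1 that becomes 2 dB over, giving -16.5 dBFS; +4 dB make-up → -12.5 dBFS.
Stage 2: below threshold (-12.5 ≤ -6); passes unchanged; output -12.5 dBFS.
Stage 3: 12 dB above -24.5 dBFS, reduced 3:1 to 4 dB above → -20.5 dBFS; +5 dB make-up → -15.5 dBFS.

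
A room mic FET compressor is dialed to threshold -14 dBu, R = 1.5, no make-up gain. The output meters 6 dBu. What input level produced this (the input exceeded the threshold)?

That's 20 dB above the -14 dBu threshold.
Before 1.5:1 compression the overshoot was 20 × 1.5 = 30 dB, so input = -14 + 30 = 16 dBu.

16 dBu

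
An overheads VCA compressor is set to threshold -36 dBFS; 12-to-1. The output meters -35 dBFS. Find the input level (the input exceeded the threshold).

That's 1 dB above the -36 dBFS threshold.
Before 12:1 compression the overshoot was 1 × 12 = 12 dB, so input = -36 + 12 = -24 dBFS.

-24 dBFS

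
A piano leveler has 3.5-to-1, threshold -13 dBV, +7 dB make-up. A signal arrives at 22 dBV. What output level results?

4 dBV

The input is 35 dB above the -13 dBV threshold.
3.5:1 compression reduces that to 35/3.5 = 10 dB over.
Output = -13 + 10 = -3 dBV; make-up adds 7 dB, giving 4 dBV.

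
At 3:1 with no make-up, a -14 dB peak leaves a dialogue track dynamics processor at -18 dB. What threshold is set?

Input is 6 dB above T (since output overshoot × R = input overshoot: (-18 − T)·3 = -14 − T gives T = -20 dB).
Check: -20 + (-14 − (-20))/3 = -20 + 2 = -18 dB. ✓

-20 dB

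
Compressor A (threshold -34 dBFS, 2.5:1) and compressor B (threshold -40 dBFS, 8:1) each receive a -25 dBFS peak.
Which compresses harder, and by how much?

B, by 7.725 dB

A: overshoot 9 dB → output overshoot 3.6 dB → GR 5.4 dB.
B: overshoot 15 dB → output overshoot 1.875 dB → GR 13.125 dB.
Difference: 7.725 dB in favour of B.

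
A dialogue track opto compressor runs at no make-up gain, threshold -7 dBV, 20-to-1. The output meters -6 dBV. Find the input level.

Post-compression overshoot = -6 − (-7) = 1 dB.
Input overshoot = R × output overshoot = 20 dB → input = -7 + 20 = 13 dBV.

13 dBV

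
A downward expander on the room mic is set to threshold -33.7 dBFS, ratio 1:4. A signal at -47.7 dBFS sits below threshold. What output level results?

Below threshold, a 1:4 expander applies gain = (4−1)×(T − x) of attenuation.
(4−1) × 14 = 42 dB, so output = -47.7 − 42 = -89.7 dBFS.

-89.7 dBFS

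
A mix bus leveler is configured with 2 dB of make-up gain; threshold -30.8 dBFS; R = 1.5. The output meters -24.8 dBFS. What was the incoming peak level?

-24.8 dBFS

Remove make-up: -24.8 − 2 = -26.8 dBFS.
That's 4 dB above the -30.8 dBFS threshold.
Undo the ratio: input overshoot = 4 × 1.5 = 6 dB, giving input = -24.8 dBFS.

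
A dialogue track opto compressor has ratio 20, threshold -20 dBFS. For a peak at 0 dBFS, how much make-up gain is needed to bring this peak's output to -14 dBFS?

5 dB

Without make-up, output = threshold + overshoot/20 = -20 + 1 = -19 dBFS.
Gap to target: 5 dB.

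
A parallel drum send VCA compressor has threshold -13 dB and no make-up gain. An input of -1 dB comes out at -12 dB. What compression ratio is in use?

Input overshoot = -1 − (-13) = 12 dB; output overshoot = -12 − (-13) = 1 dB.
Ratio = 12 / 1 = 12.

12:1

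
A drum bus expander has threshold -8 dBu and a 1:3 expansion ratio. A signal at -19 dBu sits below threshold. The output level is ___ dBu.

-41 dBu

The input is 11 dB below the -8 dBu threshold.
A 1:3 expander multiplies undershoot by 3: 11 × 3 = 33 dB below threshold.
Output = -8 − 33 = -41 dBu.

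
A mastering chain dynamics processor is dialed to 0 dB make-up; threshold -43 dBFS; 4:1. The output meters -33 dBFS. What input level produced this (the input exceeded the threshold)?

-3 dBFS

That's 10 dB above the -43 dBFS threshold.
Undo the ratio: input overshoot = 10 × 4 = 40 dB, giving input = -3 dBFS.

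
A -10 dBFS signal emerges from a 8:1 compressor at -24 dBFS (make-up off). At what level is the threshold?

-26 dBFS

Input is 16 dB above T (since output overshoot × R = input overshoot: (-24 − T)·8 = -10 − T gives T = -26 dBFS).
Check: -26 + (-10 − (-26))/8 = -26 + 2 = -24 dBFS. ✓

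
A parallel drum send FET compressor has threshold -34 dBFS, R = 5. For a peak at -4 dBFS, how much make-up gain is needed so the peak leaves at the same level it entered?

Overshoot 30 dB → 30/5 = 6 dB after compression, so the compressed level is -34 + 6 = -28 dBFS.
Make-up = target − compressed = -4 − (-28) = 24 dB.

24 dB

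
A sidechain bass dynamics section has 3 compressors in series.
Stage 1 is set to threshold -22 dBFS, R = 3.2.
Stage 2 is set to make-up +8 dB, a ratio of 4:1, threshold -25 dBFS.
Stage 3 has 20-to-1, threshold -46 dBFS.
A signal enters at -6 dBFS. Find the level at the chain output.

Stage 1: 16 dB above -22 dBFS, reduced 3.2:1 to 5 dB above → -17 dBFS.
Stage 2: 8 dB above -25 dBFS, reduced 4:1 to 2 dB above → -23 dBFS; +8 dB make-up → -15 dBFS.
Stage 3: 31 dB above -46 dBFS, reduced 20:1 to 1.55 dB above → -44.45 dBFS.

-44.45 dBFS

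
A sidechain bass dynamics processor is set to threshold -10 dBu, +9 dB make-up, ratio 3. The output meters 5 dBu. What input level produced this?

Stripping the +9 dB make-up gives -4 dBu at the gain stage.
Post-compression overshoot = -4 − (-10) = 6 dB.
Before 3:1 compression the overshoot was 6 × 3 = 18 dB, so input = -10 + 18 = 8 dBu.

8 dBu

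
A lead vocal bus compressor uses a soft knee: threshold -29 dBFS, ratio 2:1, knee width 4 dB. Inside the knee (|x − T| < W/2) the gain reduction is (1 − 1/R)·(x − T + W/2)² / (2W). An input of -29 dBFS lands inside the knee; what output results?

x − T + W/2 = -29 − (-29) + 2 = 2.
GR = (1 − 1/2) × 2² / 8 = 0.5 × 4 / 8 = 0.25 dB.
Output = -29 − 0.25 = -29.25 dBFS.

-29.25 dBFS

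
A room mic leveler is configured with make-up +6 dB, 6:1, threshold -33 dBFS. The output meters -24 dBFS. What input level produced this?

Before make-up, the level was -24 − 6 = -30 dBFS.
Post-compression overshoot = -30 − (-33) = 3 dB.
Before 6:1 compression the overshoot was 3 × 6 = 18 dB, so input = -33 + 18 = -15 dBFS.

-15 dBFS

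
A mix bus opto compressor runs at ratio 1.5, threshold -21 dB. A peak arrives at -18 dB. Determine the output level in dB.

-18 dB sits 3 dB over threshold.
At 1.5:1 the overshoot is divided by 1.5, leaving 2 dB above threshold.
Output = -21 + 2 = -19 dB.

-19 dB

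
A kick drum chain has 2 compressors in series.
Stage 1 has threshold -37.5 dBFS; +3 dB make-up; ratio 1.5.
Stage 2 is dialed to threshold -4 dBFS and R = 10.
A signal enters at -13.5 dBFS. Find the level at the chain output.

-18.5 dBFS

Stage 1: overshoot 24 dB → 24/1.5 = 16 dB → -21.5 dBFS; +3 dB make-up → -18.5 dBFS.
Stage 2: below threshold (-18.5 ≤ -4); passes unchanged; output -18.5 dBFS.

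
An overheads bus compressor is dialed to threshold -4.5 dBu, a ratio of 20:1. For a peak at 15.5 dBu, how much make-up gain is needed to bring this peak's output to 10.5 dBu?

14 dB

The peak compresses to -4.5 + 20/20 = -3.5 dBu.
To reach 10.5 dBu requires 10.5 − (-3.5) = 14 dB of make-up.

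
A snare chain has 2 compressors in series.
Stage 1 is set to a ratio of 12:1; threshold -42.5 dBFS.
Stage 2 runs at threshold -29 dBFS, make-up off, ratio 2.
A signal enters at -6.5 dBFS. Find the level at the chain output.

-39.5 dBFS

Stage 1: overshoot 36 dB → 36/12 = 3 dB → -39.5 dBFS.
Stage 2: below threshold (-39.5 ≤ -29); passes unchanged; output -39.5 dBFS.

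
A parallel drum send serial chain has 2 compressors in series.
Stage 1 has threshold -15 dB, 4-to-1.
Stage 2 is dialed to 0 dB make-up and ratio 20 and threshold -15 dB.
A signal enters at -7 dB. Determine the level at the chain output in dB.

-14.9 dB

Stage 1: overshoot 8 dB → 8/4 = 2 dB → -13 dB.
Stage 2: overshoot 2 dB → 2/20 = 0.1 dB → -14.9 dB.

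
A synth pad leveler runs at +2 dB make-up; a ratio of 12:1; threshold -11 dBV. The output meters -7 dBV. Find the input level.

Remove make-up: -7 − 2 = -9 dBV.
Post-compression overshoot = -9 − (-11) = 2 dB.
Before 12:1 compression the overshoot was 2 × 12 = 24 dB, so input = -11 + 24 = 13 dBV.

13 dBV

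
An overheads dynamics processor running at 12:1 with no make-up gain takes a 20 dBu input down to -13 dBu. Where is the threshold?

Input is 36 dB above T (since output overshoot × R = input overshoot: (-13 − T)·12 = 20 − T gives T = -16 dBu).
Check: -16 + (20 − (-16))/12 = -16 + 3 = -13 dBu. ✓

-16 dBu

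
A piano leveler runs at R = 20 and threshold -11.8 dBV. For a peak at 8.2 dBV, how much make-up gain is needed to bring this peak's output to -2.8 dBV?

8 dB

The peak compresses to -11.8 + 20/20 = -10.8 dBV.
To reach -2.8 dBV requires -2.8 − (-10.8) = 8 dB of make-up.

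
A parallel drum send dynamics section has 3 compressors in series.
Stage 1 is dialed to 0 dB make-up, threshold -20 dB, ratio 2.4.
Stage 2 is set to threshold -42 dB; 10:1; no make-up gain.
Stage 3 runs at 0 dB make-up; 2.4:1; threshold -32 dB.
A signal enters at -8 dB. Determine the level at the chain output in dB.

-39.3 dB

Stage 1: overshoot 12 dB → 12/2.4 = 5 dB → -15 dB.
Stage 2: -15 dB is 27 dB over -42 dB; at 10:1 that becomes 2.7 dB over, giving -39.3 dB.
Stage 3: -39.3 dB is at or below the -32 dB threshold — no compression; output -39.3 dB.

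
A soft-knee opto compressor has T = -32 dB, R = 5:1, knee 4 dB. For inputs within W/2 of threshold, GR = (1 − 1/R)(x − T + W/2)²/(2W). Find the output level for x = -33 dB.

-33.1 dB

x − T + W/2 = -33 − (-32) + 2 = 1.
GR = (1 − 1/5) × 1² / 8 = 0.8 × 1 / 8 = 0.1 dB.
Output = -33 − 0.1 = -33.1 dB.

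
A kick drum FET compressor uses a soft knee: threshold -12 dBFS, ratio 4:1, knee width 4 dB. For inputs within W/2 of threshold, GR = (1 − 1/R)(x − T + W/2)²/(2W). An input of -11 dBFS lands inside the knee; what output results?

-11.84375 dBFS

x − T + W/2 = -11 − (-12) + 2 = 3.
GR = (1 − 1/4) × 3² / 8 = 0.75 × 9 / 8 = 0.84375 dB.
Output = -11 − 0.84375 = -11.84375 dBFS.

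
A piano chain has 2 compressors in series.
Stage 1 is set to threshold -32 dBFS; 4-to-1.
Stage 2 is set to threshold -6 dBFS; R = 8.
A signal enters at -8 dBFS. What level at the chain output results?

Stage 1: overshoot 24 dB → 24/4 = 6 dB → -26 dBFS.
Stage 2: -26 dBFS ≤ -6 dBFS, so stage 2 doesn't engage; output -26 dBFS.

-26 dBFS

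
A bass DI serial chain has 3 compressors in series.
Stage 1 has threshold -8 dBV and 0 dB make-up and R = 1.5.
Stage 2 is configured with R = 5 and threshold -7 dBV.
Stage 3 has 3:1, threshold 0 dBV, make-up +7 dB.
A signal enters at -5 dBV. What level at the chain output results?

Stage 1: -5 dBV is 3 dB over -8 dBV; at 1.5:1 that becomes 2 dB over, giving -6 dBV.
Stage 2: -6 dBV is 1 dB over -7 dBV; at 5:1 that becomes 0.2 dB over, giving -6.8 dBV.
Stage 3: -6.8 dBV is at or below the 0 dBV threshold — no compression; make-up brings it to 0.2 dBV.

0.2 dBV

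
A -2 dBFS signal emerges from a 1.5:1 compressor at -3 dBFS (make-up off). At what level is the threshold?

-5 dBFS

Let T be the threshold. Output overshoot = (input overshoot)/R, so -3 − T = (-2 − T)/1.5.
1.5·(-3 − T) = -2 − T → 0.5·T = -4.5 − (-2) = -2.5.
T = -2.5/0.5 = -5 dBFS.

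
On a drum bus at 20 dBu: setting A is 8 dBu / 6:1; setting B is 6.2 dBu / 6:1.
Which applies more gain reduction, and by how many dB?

A: GR = 12 − 12/6 = 10 dB.
B: GR = 13.8 − 13.8/6 = 11.5 dB.
Difference: 1.5 dB in favour of B.

B, by 1.5 dB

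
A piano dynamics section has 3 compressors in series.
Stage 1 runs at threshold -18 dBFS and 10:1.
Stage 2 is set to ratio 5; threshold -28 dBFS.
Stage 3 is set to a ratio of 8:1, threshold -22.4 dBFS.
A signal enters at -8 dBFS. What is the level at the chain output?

Stage 1: -8 dBFS is 10 dB over -18 dBFS; at 10:1 that becomes 1 dB over, giving -17 dBFS.
Stage 2: -17 dBFS is 11 dB over -28 dBFS; at 5:1 that becomes 2.2 dB over, giving -25.8 dBFS.
Stage 3: below threshold (-25.8 ≤ -22.4); passes unchanged; output -25.8 dBFS.

-25.8 dBFS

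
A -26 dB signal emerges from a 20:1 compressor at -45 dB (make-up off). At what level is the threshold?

Let T be the threshold. Output overshoot = (input overshoot)/R, so -45 − T = (-26 − T)/20.
20·(-45 − T) = -26 − T → 19·T = -900 − (-26) = -874.
T = -874/19 = -46 dB.

-46 dB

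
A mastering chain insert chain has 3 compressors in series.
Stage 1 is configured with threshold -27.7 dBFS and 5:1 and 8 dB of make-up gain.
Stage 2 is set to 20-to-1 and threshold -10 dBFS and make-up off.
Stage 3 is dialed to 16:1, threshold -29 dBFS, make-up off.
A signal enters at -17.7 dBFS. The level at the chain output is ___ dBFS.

-28.29375 dBFS

Stage 1: overshoot 10 dB → 10/5 = 2 dB → -25.7 dBFS; +8 dB make-up → -17.7 dBFS.
Stage 2: -17.7 dBFS is at or below the -10 dBFS threshold — no compression; output -17.7 dBFS.
Stage 3: -17.7 dBFS is 11.3 dB over -29 dBFS; at 16:1 that becomes 0.70625 dB over, giving -28.29375 dBFS.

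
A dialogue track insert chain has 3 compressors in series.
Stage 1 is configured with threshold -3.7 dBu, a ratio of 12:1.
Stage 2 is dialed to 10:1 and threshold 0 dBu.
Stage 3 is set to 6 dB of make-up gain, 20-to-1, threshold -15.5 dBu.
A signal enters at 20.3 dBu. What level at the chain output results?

Stage 1: overshoot 24 dB → 24/12 = 2 dB → -1.7 dBu.
Stage 2: -1.7 dBu ≤ 0 dBu, so stage 2 doesn't engage; output -1.7 dBu.
Stage 3: 13.8 dB above -15.5 dBu, reduced 20:1 to 0.69 dB above → -14.81 dBu; +6 dB make-up → -8.81 dBu.

-8.81 dBu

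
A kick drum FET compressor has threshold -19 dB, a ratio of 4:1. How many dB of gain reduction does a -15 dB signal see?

-15 dB exceeds the threshold by 4 dB.
After 4:1 compression the overshoot becomes 4/4 = 1 dB.
So the signal is attenuated by 4 − 1 = 3 dB.

3 dB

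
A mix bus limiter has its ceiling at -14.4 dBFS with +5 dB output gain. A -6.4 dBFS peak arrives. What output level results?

The limiter clamps the peak to its -14.4 dBFS ceiling.
Output gain then adds 5 dB: -14.4 + 5 = -9.4 dBFS.

-9.4 dBFS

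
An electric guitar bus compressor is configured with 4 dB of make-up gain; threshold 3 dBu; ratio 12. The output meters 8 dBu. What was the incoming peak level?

15 dBu

Remove make-up: 8 − 4 = 4 dBu.
The compressed level sits 4 − 3 = 1 dB over threshold.
Undo the ratio: input overshoot = 1 × 12 = 12 dB, giving input = 15 dBu.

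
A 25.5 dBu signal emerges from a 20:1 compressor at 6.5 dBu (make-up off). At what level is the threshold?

Input is 20 dB above T (since output overshoot × R = input overshoot: (6.5 − T)·20 = 25.5 − T gives T = 5.5 dBu).
Check: 5.5 + (25.5 − 5.5)/20 = 5.5 + 1 = 6.5 dBu. ✓

5.5 dBu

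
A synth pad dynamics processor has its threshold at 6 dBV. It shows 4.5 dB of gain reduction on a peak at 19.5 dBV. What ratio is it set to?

Input overshoot = 19.5 − 6 = 13.5 dB.
Output overshoot = 13.5 − 4.5 = 9 dB.
Ratio = input overshoot / output overshoot = 13.5 / 9 = 1.5.

1.5:1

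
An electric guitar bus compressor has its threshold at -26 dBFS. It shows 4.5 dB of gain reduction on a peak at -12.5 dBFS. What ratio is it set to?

1.5:1

Input overshoot = -12.5 − (-26) = 13.5 dB.
Output overshoot = 13.5 − 4.5 = 9 dB.
Ratio = input overshoot / output overshoot = 13.5 / 9 = 1.5.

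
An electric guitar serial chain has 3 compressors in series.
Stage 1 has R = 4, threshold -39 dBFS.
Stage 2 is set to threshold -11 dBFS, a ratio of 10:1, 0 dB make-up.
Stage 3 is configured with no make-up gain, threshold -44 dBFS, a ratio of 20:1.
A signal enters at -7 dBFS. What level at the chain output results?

-43.35 dBFS

Stage 1: overshoot 32 dB → 32/4 = 8 dB → -31 dBFS.
Stage 2: below threshold (-31 ≤ -11); passes unchanged; output -31 dBFS.
Stage 3: overshoot 13 dB → 13/20 = 0.65 dB → -43.35 dBFS.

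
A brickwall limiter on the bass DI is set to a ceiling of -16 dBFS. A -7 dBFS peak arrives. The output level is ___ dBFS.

The limiter clamps the peak to its -16 dBFS ceiling.

-16 dBFS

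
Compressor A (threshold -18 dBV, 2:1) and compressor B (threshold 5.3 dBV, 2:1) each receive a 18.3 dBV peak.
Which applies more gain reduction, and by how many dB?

A: overshoot 36.3 dB → output overshoot 18.15 dB → GR 18.15 dB.
B: overshoot 13 dB → output overshoot 6.5 dB → GR 6.5 dB.
Difference: 11.65 dB in favour of A.

A, by 11.65 dB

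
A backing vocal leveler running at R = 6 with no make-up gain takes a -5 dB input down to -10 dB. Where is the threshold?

-11 dB

Input is 6 dB above T (since output overshoot × R = input overshoot: (-10 − T)·6 = -5 − T gives T = -11 dB).
Check: -11 + (-5 − (-11))/6 = -11 + 1 = -10 dB. ✓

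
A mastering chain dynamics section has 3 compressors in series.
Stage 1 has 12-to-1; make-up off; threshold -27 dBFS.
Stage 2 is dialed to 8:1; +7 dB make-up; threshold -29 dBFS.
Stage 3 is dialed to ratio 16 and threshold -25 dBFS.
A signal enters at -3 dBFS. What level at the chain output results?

-24.78125 dBFS

Stage 1: overshoot 24 dB → 24/12 = 2 dB → -25 dBFS.
Stage 2: overshoot 4 dB → 4/8 = 0.5 dB → -28.5 dBFS; +7 dB make-up → -21.5 dBFS.
Stage 3: -21.5 dBFS is 3.5 dB over -25 dBFS; at 16:1 that becomes 0.21875 dB over, giving -24.78125 dBFS.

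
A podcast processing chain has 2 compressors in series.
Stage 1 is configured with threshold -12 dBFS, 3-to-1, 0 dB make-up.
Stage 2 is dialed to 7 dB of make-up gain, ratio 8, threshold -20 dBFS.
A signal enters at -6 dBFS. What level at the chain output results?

-11.75 dBFS

Stage 1: 6 dB above -12 dBFS, reduced 3:1 to 2 dB above → -10 dBFS.
Stage 2: 10 dB above -20 dBFS, reduced 8:1 to 1.25 dB above → -18.75 dBFS; +7 dB make-up → -11.75 dBFS.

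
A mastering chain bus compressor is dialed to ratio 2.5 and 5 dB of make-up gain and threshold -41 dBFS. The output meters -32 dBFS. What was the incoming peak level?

-31 dBFS

Stripping the +5 dB make-up gives -37 dBFS at the gain stage.
That's 4 dB above the -41 dBFS threshold.
Input overshoot = R × output overshoot = 10 dB → input = -41 + 10 = -31 dBFS.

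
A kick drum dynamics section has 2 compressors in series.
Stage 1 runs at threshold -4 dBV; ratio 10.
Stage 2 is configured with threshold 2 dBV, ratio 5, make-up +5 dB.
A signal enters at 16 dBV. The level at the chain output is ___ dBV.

3 dBV

Stage 1: 16 dBV is 20 dB over -4 dBV; at 10:1 that becomes 2 dB over, giving -2 dBV.
Stage 2: -2 dBV ≤ 2 dBV, so stage 2 doesn't engage; make-up brings it to 3 dBV.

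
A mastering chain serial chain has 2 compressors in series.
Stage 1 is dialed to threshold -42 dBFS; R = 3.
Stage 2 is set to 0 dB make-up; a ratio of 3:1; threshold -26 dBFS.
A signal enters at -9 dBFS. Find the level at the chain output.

-31 dBFS

Stage 1: -9 dBFS is 33 dB over -42 dBFS; at 3:1 that becomes 11 dB over, giving -31 dBFS.
Stage 2: below threshold (-31 ≤ -26); passes unchanged; output -31 dBFS.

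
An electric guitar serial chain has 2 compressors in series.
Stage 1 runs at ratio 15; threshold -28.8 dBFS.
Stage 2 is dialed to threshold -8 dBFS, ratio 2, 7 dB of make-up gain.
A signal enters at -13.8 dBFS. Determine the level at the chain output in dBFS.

Stage 1: overshoot 15 dB → 15/15 = 1 dB → -27.8 dBFS.
Stage 2: below threshold (-27.8 ≤ -8); passes unchanged; make-up brings it to -20.8 dBFS.

-20.8 dBFS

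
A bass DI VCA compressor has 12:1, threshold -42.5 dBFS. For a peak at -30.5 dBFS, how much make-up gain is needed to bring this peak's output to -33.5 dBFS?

Overshoot 12 dB → 12/12 = 1 dB after compression, so the compressed level is -42.5 + 1 = -41.5 dBFS.
Make-up = target − compressed = -33.5 − (-41.5) = 8 dB.

8 dB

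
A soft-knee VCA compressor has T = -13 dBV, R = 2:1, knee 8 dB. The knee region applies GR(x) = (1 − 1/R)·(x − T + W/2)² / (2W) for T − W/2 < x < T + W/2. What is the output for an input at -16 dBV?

-16.03125 dBV

x − T + W/2 = -16 − (-13) + 4 = 1.
GR = (1 − 1/2) × 1² / 16 = 0.5 × 1 / 16 = 0.03125 dB.
Output = -16 − 0.03125 = -16.03125 dBV.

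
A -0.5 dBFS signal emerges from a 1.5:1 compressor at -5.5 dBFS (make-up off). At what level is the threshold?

-15.5 dBFS

Gain reduction = -0.5 − (-5.5) = 5 dB; output overshoot = GR / (R − 1) = 5 / 0.5 = 10 dB.
Threshold = output − output overshoot = -5.5 − 10 = -15.5 dBFS.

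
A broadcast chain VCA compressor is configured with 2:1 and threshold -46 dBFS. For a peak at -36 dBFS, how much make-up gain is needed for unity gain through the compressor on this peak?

Overshoot 10 dB → 10/2 = 5 dB after compression, so the compressed level is -46 + 5 = -41 dBFS.
Make-up = target − compressed = -36 − (-41) = 5 dB.

5 dB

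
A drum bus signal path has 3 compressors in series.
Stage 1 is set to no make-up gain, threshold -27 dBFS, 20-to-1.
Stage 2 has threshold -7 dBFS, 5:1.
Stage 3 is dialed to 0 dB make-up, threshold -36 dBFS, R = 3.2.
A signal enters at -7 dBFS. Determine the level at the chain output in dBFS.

-32.875 dBFS

Stage 1: 20 dB above -27 dBFS, reduced 20:1 to 1 dB above → -26 dBFS.
Stage 2: below threshold (-26 ≤ -7); passes unchanged; output -26 dBFS.
Stage 3: overshoot 10 dB → 10/3.2 = 3.125 dB → -32.875 dBFS.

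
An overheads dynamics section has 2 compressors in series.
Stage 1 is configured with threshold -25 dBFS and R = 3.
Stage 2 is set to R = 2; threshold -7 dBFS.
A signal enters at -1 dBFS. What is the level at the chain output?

-17 dBFS

Stage 1: 24 dB above -25 dBFS, reduced 3:1 to 8 dB above → -17 dBFS.
Stage 2: -17 dBFS is at or below the -7 dBFS threshold — no compression; output -17 dBFS.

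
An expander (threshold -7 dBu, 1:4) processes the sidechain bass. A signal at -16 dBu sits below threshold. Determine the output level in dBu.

Below threshold, a 1:4 expander applies gain = (4−1)×(T − x) of attenuation.
(4−1) × 9 = 27 dB, so output = -16 − 27 = -43 dBu.

-43 dBu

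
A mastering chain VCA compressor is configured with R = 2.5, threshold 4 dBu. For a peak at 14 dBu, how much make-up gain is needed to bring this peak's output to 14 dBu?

6 dB

Without make-up, output = threshold + overshoot/2.5 = 4 + 4 = 8 dBu.
Gap to target: 6 dB.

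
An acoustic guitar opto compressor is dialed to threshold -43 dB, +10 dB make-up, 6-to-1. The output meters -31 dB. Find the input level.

-31 dB

Remove make-up: -31 − 10 = -41 dB.
The compressed level sits -41 − (-43) = 2 dB over threshold.
Before 6:1 compression the overshoot was 2 × 6 = 12 dB, so input = -43 + 12 = -31 dB.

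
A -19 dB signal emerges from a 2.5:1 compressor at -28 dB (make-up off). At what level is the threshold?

Gain reduction = -19 − (-28) = 9 dB; output overshoot = GR / (R − 1) = 9 / 1.5 = 6 dB.
Threshold = output − output overshoot = -28 − 6 = -34 dB.

-34 dB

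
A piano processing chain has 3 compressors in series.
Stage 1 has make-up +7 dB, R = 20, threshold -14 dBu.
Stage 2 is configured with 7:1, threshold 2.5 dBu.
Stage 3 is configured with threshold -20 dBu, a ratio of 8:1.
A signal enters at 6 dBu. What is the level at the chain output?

Stage 1: 6 dBu is 20 dB over -14 dBu; at 20:1 that becomes 1 dB over, giving -13 dBu; +7 dB make-up → -6 dBu.
Stage 2: -6 dBu is at or below the 2.5 dBu threshold — no compression; output -6 dBu.
Stage 3: overshoot 14 dB → 14/8 = 1.75 dB → -18.25 dBu.

-18.25 dBu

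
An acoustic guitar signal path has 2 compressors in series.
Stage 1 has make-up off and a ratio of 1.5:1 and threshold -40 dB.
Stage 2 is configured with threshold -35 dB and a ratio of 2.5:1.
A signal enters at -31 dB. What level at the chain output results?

-34.6 dB

Stage 1: overshoot 9 dB → 9/1.5 = 6 dB → -34 dB.
Stage 2: overshoot 1 dB → 1/2.5 = 0.4 dB → -34.6 dB.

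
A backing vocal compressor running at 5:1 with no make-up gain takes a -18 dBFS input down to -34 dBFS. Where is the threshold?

Input is 20 dB above T (since output overshoot × R = input overshoot: (-34 − T)·5 = -18 − T gives T = -38 dBFS).
Check: -38 + (-18 − (-38))/5 = -38 + 4 = -34 dBFS. ✓

-38 dBFS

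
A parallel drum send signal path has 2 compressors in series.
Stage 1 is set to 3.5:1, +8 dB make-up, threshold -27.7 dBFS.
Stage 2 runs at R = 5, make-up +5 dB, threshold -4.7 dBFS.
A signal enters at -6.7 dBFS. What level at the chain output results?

-8.7 dBFS

Stage 1: 21 dB above -27.7 dBFS, reduced 3.5:1 to 6 dB above → -21.7 dBFS; +8 dB make-up → -13.7 dBFS.
Stage 2: below threshold (-13.7 ≤ -4.7); passes unchanged; make-up brings it to -8.7 dBFS.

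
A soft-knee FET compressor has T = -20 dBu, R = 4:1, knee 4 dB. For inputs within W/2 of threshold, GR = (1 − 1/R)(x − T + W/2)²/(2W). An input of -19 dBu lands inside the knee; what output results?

-19.84375 dBu

x − T + W/2 = -19 − (-20) + 2 = 3.
GR = (1 − 1/4) × 3² / 8 = 0.75 × 9 / 8 = 0.84375 dB.
Output = -19 − 0.84375 = -19.84375 dBu.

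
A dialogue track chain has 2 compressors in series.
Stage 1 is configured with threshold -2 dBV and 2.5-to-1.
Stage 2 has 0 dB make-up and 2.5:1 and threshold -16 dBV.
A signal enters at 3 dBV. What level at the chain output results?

Stage 1: 5 dB above -2 dBV, reduced 2.5:1 to 2 dB above → 0 dBV.
Stage 2: 16 dB above -16 dBV, reduced 2.5:1 to 6.4 dB above → -9.6 dBV.

-9.6 dBV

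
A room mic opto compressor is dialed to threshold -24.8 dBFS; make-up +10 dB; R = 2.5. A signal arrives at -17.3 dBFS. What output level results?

The input is 7.5 dB above the -24.8 dBFS threshold.
The 7.5 dB excess becomes 3 dB after 2.5:1 reduction.
That puts the output at -21.8 dBFS; make-up adds 10 dB, giving -11.8 dBFS.

-11.8 dBFS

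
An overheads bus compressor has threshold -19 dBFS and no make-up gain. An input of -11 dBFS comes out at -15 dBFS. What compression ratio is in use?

2:1

Input overshoot = -11 − (-19) = 8 dB; output overshoot = -15 − (-19) = 4 dB.
Ratio = 8 / 4 = 2.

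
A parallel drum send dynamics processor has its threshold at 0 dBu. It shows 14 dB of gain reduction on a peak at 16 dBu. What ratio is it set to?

8:1

Input overshoot = 16 − 0 = 16 dB.
Output overshoot = 16 − 14 = 2 dB.
Ratio = input overshoot / output overshoot = 16 / 2 = 8.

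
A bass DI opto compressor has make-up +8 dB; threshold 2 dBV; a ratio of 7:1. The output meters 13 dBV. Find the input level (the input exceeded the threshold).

23 dBV

Before make-up, the level was 13 − 8 = 5 dBV.
Post-compression overshoot = 5 − 2 = 3 dB.
Input overshoot = R × output overshoot = 21 dB → input = 2 + 21 = 23 dBV.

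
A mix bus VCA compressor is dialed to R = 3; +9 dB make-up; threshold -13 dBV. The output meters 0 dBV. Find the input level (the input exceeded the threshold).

-1 dBV

Before make-up, the level was 0 − 9 = -9 dBV.
The compressed level sits -9 − (-13) = 4 dB over threshold.
Undo the ratio: input overshoot = 4 × 3 = 12 dB, giving input = -1 dBV.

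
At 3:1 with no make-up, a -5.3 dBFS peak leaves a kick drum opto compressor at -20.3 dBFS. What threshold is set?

-27.8 dBFS

Input is 22.5 dB above T (since output overshoot × R = input overshoot: (-20.3 − T)·3 = -5.3 − T gives T = -27.8 dBFS).
Check: -27.8 + (-5.3 − (-27.8))/3 = -27.8 + 7.5 = -20.3 dBFS. ✓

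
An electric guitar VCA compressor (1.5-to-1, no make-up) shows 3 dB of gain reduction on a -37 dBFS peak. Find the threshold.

Input is 9 dB above T (since output overshoot × R = input overshoot: (-40 − T)·1.5 = -37 − T gives T = -46 dBFS).
Check: -46 + (-37 − (-46))/1.5 = -46 + 6 = -40 dBFS. ✓

-46 dBFS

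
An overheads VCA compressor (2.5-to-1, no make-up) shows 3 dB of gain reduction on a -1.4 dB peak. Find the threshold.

Input is 5 dB above T (since output overshoot × R = input overshoot: (-4.4 − T)·2.5 = -1.4 − T gives T = -6.4 dB).
Check: -6.4 + (-1.4 − (-6.4))/2.5 = -6.4 + 2 = -4.4 dB. ✓

-6.4 dB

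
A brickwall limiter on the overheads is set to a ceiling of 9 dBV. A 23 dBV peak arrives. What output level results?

9 dBV

The limiter clamps the peak to its 9 dBV ceiling.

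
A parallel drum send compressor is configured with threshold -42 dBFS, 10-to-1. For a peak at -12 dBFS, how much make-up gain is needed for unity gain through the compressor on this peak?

27 dB

Without make-up, output = threshold + overshoot/10 = -42 + 3 = -39 dBFS.
Gap to target: 27 dB.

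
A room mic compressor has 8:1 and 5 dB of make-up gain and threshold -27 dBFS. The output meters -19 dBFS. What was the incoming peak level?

-3 dBFS

Before make-up, the level was -19 − 5 = -24 dBFS.
That's 3 dB above the -27 dBFS threshold.
Undo the ratio: input overshoot = 3 × 8 = 24 dB, giving input = -3 dBFS.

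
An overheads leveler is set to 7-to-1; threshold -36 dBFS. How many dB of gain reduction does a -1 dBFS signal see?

Overshoot = -1 − (-36) = 35 dB.
After 7:1 compression the overshoot becomes 35/7 = 5 dB.
GR = overshoot in − overshoot out = 35 − 5 = 30 dB.

30 dB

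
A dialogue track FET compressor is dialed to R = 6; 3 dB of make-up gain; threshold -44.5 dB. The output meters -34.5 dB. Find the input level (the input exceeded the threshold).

-2.5 dB

Remove make-up: -34.5 − 3 = -37.5 dB.
Post-compression overshoot = -37.5 − (-44.5) = 7 dB.
Before 6:1 compression the overshoot was 7 × 6 = 42 dB, so input = -44.5 + 42 = -2.5 dB.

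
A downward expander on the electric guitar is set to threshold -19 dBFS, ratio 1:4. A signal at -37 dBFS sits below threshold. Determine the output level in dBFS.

-91 dBFS

Below threshold, a 1:4 expander applies gain = (4−1)×(T − x) of attenuation.
(4−1) × 18 = 54 dB, so output = -37 − 54 = -91 dBFS.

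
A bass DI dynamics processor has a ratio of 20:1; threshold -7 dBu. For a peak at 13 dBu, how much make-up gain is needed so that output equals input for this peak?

19 dB

Without make-up, output = threshold + overshoot/20 = -7 + 1 = -6 dBu.
Gap to target: 19 dB.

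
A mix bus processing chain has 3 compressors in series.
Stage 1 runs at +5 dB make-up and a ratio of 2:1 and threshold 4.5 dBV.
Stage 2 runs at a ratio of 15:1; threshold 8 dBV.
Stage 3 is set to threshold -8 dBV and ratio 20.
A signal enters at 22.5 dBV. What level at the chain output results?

Stage 1: 22.5 dBV is 18 dB over 4.5 dBV; at 2:1 that becomes 9 dB over, giving 13.5 dBV; +5 dB make-up → 18.5 dBV.
Stage 2: overshoot 10.5 dB → 10.5/15 = 0.7 dB → 8.7 dBV.
Stage 3: overshoot 16.7 dB → 16.7/20 = 0.835 dB → -7.165 dBV.

-7.165 dBV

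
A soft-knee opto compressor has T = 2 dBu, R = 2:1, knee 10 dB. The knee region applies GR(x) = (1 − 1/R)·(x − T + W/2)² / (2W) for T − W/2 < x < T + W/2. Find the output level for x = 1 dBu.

x − T + W/2 = 1 − 2 + 5 = 4.
GR = (1 − 1/2) × 4² / 20 = 0.5 × 16 / 20 = 0.4 dB.
Output = 1 − 0.4 = 0.6 dBu.

0.6 dBu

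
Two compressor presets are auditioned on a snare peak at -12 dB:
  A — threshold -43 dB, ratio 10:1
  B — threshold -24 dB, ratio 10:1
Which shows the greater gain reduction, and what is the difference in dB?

A: overshoot 31 dB → output overshoot 3.1 dB → GR 27.9 dB.
B: overshoot 12 dB → output overshoot 1.2 dB → GR 10.8 dB.
A applies 17.1 dB more gain reduction.

A, by 17.1 dB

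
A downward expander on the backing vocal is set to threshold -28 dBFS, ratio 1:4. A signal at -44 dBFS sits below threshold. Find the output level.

Below threshold, a 1:4 expander applies gain = (4−1)×(T − x) of attenuation.
(4−1) × 16 = 48 dB, so output = -44 − 48 = -92 dBFS.

-92 dBFS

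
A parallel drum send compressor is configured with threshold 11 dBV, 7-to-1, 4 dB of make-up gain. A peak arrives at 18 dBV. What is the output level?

18 dBV sits 7 dB over threshold.
The 7 dB excess becomes 1 dB after 7:1 reduction.
So the level is 11 + 1 = 12 dBV; make-up adds 4 dB, giving 16 dBV.

16 dBV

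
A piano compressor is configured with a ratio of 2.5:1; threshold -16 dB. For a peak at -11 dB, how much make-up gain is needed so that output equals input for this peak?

3 dB

The peak compresses to -16 + 5/2.5 = -14 dB.
To reach -11 dB requires -11 − (-14) = 3 dB of make-up.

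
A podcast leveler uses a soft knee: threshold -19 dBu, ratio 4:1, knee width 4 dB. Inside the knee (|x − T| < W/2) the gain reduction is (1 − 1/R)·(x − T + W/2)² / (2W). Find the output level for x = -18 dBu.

-18.84375 dBu

x − T + W/2 = -18 − (-19) + 2 = 3.
GR = (1 − 1/4) × 3² / 8 = 0.75 × 9 / 8 = 0.84375 dB.
Output = -18 − 0.84375 = -18.84375 dBu.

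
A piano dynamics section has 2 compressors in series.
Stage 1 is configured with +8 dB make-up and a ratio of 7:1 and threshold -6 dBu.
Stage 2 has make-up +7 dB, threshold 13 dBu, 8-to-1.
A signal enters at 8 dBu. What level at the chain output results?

Stage 1: overshoot 14 dB → 14/7 = 2 dB → -4 dBu; +8 dB make-up → 4 dBu.
Stage 2: below threshold (4 ≤ 13); passes unchanged; make-up brings it to 11 dBu.

11 dBu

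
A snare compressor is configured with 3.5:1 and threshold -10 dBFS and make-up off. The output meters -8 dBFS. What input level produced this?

-3 dBFS

Post-compression overshoot = -8 − (-10) = 2 dB.
Input overshoot = R × output overshoot = 7 dB → input = -10 + 7 = -3 dBFS.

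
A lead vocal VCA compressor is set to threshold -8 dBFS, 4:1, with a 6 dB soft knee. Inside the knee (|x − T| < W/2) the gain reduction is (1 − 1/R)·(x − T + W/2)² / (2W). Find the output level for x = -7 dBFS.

-8 dBFS

x − T + W/2 = -7 − (-8) + 3 = 4.
GR = (1 − 1/4) × 4² / 12 = 0.75 × 16 / 12 = 1 dB.
Output = -7 − 1 = -8 dBFS.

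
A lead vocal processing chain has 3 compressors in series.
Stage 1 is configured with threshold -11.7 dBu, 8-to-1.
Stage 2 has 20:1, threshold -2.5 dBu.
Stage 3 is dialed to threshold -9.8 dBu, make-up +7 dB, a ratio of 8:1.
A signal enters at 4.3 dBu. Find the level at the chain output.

-2.7875 dBu

Stage 1: 4.3 dBu is 16 dB over -11.7 dBu; at 8:1 that becomes 2 dB over, giving -9.7 dBu.
Stage 2: -9.7 dBu ≤ -2.5 dBu, so stage 2 doesn't engage; output -9.7 dBu.
Stage 3: overshoot 0.1 dB → 0.1/8 = 0.0125 dB → -9.7875 dBu; +7 dB make-up → -2.7875 dBu.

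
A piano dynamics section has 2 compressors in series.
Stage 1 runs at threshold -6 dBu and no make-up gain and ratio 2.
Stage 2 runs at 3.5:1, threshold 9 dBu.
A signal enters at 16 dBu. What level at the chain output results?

Stage 1: 22 dB above -6 dBu, reduced 2:1 to 11 dB above → 5 dBu.
Stage 2: 5 dBu is at or below the 9 dBu threshold — no compression; output 5 dBu.

5 dBu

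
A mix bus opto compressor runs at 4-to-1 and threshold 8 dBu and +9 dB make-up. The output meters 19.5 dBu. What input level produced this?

18 dBu

Remove make-up: 19.5 − 9 = 10.5 dBu.
Post-compression overshoot = 10.5 − 8 = 2.5 dB.
Before 4:1 compression the overshoot was 2.5 × 4 = 10 dB, so input = 8 + 10 = 18 dBu.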